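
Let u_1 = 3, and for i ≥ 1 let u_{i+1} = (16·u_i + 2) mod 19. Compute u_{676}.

3

We have u_1 = 3, u_2 = 12, u_3 = 4, u_4 = 9, u_5 = 13, u_6 = 1, u_7 = 18, u_8 = 5, u_9 = 6, u_{10} = 3.
The sequence repeats with period 9.
So u_{676} = u_{1 + ((676-1) mod 9)} = u_1 = 3.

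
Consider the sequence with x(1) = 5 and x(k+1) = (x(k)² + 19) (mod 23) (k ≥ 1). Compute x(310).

2

We have x(1) = 5,  x(2) = 21,  x(3) = 0,  x(4) = 19,  x(5) = 12,  x(6) = 2,  x(7) = 0.
Since x(7) = x(3) = 0, the sequence is eventually periodic: after a pre-period of length 2 it cycles with period 4.
For k ≥ 3, x(k) depends only on (k - 3) mod 4. (310 - 3) mod 4 = 3, so x(310) = x(6) = 2.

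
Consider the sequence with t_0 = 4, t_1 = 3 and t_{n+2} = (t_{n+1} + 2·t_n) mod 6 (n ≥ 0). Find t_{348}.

1

Listing terms: t_0 = 4,  t_1 = 3,  t_2 = 5,  t_3 = 5,  t_4 = 3,  t_5 = 1,  t_6 = 1,  t_7 = 3,  t_8 = 5.
Since (t_7, t_8) = (t_1, t_2) = (3, 5) (two consecutive terms determine the rest), the sequence is eventually periodic: after a pre-period of length 1 it cycles with period 6.
For n ≥ 1, t_n depends only on (n - 1) mod 6. (348 - 1) mod 6 = 5, so t_{348} = t_6 = 1.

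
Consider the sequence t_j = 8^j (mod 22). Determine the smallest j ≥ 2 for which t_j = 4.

Listing terms: t_1 = 8; t_2 = 20; t_3 = 6; t_4 = 4; t_5 = 10; t_6 = 14; t_7 = 2; t_8 = 16; t_9 = 18; t_{10} = 12; t_{11} = 8.
The sequence repeats with period 10.
The value 4 first appears (with j ≥ 2) at t_4.

4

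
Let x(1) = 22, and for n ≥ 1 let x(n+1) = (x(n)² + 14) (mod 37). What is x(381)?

2

x(1) = 22, x(2) = 17, x(3) = 7, x(4) = 26, x(5) = 24, x(6) = 35, x(7) = 18, x(8) = 5, x(9) = 2, x(10) = 18.
Since x(10) = x(7) = 18, the sequence is eventually periodic: after a pre-period of length 6 it cycles with period 3.
For n ≥ 7, x(n) depends only on (n - 7) mod 3. (381 - 7) mod 3 = 2, so x(381) = x(9) = 2.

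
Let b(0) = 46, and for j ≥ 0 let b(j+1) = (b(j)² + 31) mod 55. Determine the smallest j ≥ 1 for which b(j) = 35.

Computing terms: b(0) = 46,  b(1) = 2,  b(2) = 35,  b(3) = 46.
Since b(3) = b(0) = 46, the sequence is periodic with period 3.
The value 35 first appears (with j ≥ 1) at b(2).

2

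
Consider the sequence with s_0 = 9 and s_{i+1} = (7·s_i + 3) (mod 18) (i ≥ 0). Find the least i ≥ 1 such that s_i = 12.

Computing terms: s_0 = 9,  s_1 = 12,  s_2 = 15,  s_3 = 0,  s_4 = 3,  s_5 = 6,  s_6 = 9.
The sequence repeats with period 6.
The value 12 first appears (with i ≥ 1) at s_1.

1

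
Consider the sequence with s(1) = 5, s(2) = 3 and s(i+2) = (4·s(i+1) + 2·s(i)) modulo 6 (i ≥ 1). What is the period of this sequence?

6

s(1) = 5, s(2) = 3, s(3) = 4, s(4) = 4, s(5) = 0, s(6) = 2, s(7) = 2, s(8) = 0, s(9) = 4, s(10) = 4.
Since (s(9), s(10)) = (s(3), s(4)) = (4, 4) (two consecutive terms determine the rest), the sequence is eventually periodic: after a pre-period of length 2 it cycles with period 6.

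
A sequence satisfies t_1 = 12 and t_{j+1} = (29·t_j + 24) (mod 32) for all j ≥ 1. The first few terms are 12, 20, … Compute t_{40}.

4

Listing terms: t_1 = 12, t_2 = 20, t_3 = 28, t_4 = 4, t_5 = 12.
Since t_5 = t_1 = 12, the sequence is periodic with period 4.
(40 - 1) mod 4 = 3, so t_{40} = t_4 = 4.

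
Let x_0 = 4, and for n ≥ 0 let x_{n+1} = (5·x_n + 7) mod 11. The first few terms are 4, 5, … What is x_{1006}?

Computing terms: x_0 = 4,  x_1 = 5,  x_2 = 10,  x_3 = 2,  x_4 = 6,  x_5 = 4.
The sequence repeats with period 5.
So x_{1006} = x_{0 + ((1006-0) mod 5)} = x_1 = 5.

5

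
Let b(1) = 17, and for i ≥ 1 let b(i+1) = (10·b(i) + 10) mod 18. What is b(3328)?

Computing terms: b(1) = 17,  b(2) = 0,  b(3) = 10,  b(4) = 2,  b(5) = 12,  b(6) = 4,  b(7) = 14,  b(8) = 6,  b(9) = 16,  b(10) = 8,  b(11) = 0.
Since b(11) = b(2) = 0, the sequence is eventually periodic: after a pre-period of length 1 it cycles with period 9.
For i ≥ 2, b(i) depends only on (i - 2) mod 9. (3328 - 2) mod 9 = 5, so b(3328) = b(7) = 14.

14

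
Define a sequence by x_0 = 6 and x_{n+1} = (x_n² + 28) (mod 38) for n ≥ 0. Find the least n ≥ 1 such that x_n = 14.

4

We have x_0 = 6; x_1 = 26; x_2 = 20; x_3 = 10; x_4 = 14; x_5 = 34; x_6 = 6.
The sequence repeats with period 6.
The value 14 first appears (with n ≥ 1) at x_4.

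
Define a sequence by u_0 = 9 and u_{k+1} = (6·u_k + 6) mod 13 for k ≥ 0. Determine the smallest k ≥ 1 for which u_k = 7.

Computing terms: u_0 = 9,  u_1 = 8,  u_2 = 2,  u_3 = 5,  u_4 = 10,  u_5 = 1,  u_6 = 12,  u_7 = 0,  u_8 = 6,  u_9 = 3,  u_{10} = 11,  u_{11} = 7,  u_{12} = 9.
Since u_{12} = u_0 = 9, the sequence is periodic with period 12.
The value 7 first appears (with k ≥ 1) at u_{11}.

11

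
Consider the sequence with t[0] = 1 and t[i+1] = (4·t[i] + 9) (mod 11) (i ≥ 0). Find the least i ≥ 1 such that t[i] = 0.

Computing terms: t[0] = 1, t[1] = 2, t[2] = 6, t[3] = 0, t[4] = 9, t[5] = 1.
The sequence repeats with period 5.
The value 0 first appears (with i ≥ 1) at t[3].

3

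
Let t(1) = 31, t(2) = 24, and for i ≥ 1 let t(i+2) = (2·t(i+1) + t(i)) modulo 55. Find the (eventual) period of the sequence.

24

We have t(1) = 31,  t(2) = 24,  t(3) = 24,  t(4) = 17,  t(5) = 3,  t(6) = 23,  t(7) = 49,  t(8) = 11,  t(9) = 16,  t(10) = 43,  t(11) = 47,  t(12) = 27,  t(13) = 46,  t(14) = 9,  t(15) = 9,  t(16) = 27,  t(17) = 8,  t(18) = 43,  t(19) = 39,  t(20) = 11,  t(21) = 6,  t(22) = 23,  t(23) = 52,  t(24) = 17,  t(25) = 31,  t(26) = 24.
The sequence repeats with period 24.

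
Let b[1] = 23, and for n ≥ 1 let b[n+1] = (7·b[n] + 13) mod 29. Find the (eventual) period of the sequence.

b[1] = 23; b[2] = 0; b[3] = 13; b[4] = 17; b[5] = 16; b[6] = 9; b[7] = 18; b[8] = 23.
The sequence repeats with period 7.

7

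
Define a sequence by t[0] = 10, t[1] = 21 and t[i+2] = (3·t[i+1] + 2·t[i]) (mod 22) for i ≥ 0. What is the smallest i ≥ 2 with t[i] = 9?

t[0] = 10; t[1] = 21; t[2] = 17; t[3] = 5; t[4] = 5; t[5] = 3; t[6] = 19; t[7] = 19; t[8] = 7; t[9] = 15; t[10] = 15; t[11] = 9; t[12] = 13; t[13] = 13; t[14] = 21; t[15] = 1; t[16] = 1; t[17] = 5; t[18] = 17; t[19] = 17; t[20] = 19; t[21] = 3; t[22] = 3; t[23] = 15; t[24] = 7; t[25] = 7; t[26] = 13; t[27] = 9; t[28] = 9; t[29] = 1; t[30] = 21; t[31] = 21; t[32] = 17.
Since (t[31], t[32]) = (t[1], t[2]) = (21, 17) (two consecutive terms determine the rest), the sequence is eventually periodic: after a pre-period of length 1 it cycles with period 30.
The value 9 first appears (with i ≥ 2) at t[11].

11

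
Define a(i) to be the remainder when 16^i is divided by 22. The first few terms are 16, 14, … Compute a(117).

14

Listing terms: a(1) = 16, a(2) = 14, a(3) = 4, a(4) = 20, a(5) = 12, a(6) = 16.
Since a(6) = a(1) = 16, the sequence is periodic with period 5.
So a(117) = a(1 + ((117-1) mod 5)) = a(2) = 14.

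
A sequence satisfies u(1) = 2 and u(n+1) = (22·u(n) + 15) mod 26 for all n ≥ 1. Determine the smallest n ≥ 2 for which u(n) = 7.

We have u(1) = 2,  u(2) = 7,  u(3) = 13,  u(4) = 15,  u(5) = 7.
Since u(5) = u(2) = 7, the sequence is eventually periodic: after a pre-period of length 1 it cycles with period 3.
The value 7 first appears (with n ≥ 2) at u(2).

2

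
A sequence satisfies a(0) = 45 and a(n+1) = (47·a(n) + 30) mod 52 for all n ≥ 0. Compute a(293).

13

We have a(0) = 45,  a(1) = 13,  a(2) = 17,  a(3) = 49,  a(4) = 45.
Since a(4) = a(0) = 45, the sequence is periodic with period 4.
(293 - 0) mod 4 = 1, so a(293) = a(1) = 13.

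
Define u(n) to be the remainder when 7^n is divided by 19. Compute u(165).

1

Listing terms: u(1) = 7,  u(2) = 11,  u(3) = 1,  u(4) = 7.
The sequence repeats with period 3.
(165 - 1) mod 3 = 2, so u(165) = u(3) = 1.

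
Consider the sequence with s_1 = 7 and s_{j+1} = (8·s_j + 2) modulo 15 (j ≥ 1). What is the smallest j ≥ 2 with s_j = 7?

5

Listing terms: s_1 = 7, s_2 = 13, s_3 = 1, s_4 = 10, s_5 = 7.
Since s_5 = s_1 = 7, the sequence is periodic with period 4.
The value 7 next appears (with j ≥ 2) at s_5.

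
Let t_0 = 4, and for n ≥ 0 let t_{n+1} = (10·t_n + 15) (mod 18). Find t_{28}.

1

We have t_0 = 4, t_1 = 1, t_2 = 7, t_3 = 13, t_4 = 1.
Since t_4 = t_1 = 1, the sequence is eventually periodic: after a pre-period of length 1 it cycles with period 3.
For n ≥ 1, t_n depends only on (n - 1) mod 3. (28 - 1) mod 3 = 0, so t_{28} = t_1 = 1.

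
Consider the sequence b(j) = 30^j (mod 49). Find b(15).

1

Listing terms: b(1) = 30,  b(2) = 18,  b(3) = 1,  b(4) = 30.
The sequence repeats with period 3.
So b(15) = b(1 + ((15-1) mod 3)) = b(3) = 1.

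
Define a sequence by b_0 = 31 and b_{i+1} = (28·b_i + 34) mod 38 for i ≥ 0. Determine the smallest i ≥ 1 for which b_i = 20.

2

Listing terms: b_0 = 31,  b_1 = 28,  b_2 = 20,  b_3 = 24,  b_4 = 22,  b_5 = 4,  b_6 = 32,  b_7 = 18,  b_8 = 6,  b_9 = 12,  b_{10} = 28.
Since b_{10} = b_1 = 28, the sequence is eventually periodic: after a pre-period of length 1 it cycles with period 9.
The value 20 first appears (with i ≥ 1) at b_2.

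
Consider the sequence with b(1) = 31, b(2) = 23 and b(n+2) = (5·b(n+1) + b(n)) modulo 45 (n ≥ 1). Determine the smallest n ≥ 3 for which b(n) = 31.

9

b(1) = 31; b(2) = 23; b(3) = 11; b(4) = 33; b(5) = 41; b(6) = 13; b(7) = 16; b(8) = 3; b(9) = 31; b(10) = 23.
Since (b(9), b(10)) = (b(1), b(2)) = (31, 23) (two consecutive terms determine the rest), the sequence is periodic with period 8.
The value 31 next appears (with n ≥ 3) at b(9).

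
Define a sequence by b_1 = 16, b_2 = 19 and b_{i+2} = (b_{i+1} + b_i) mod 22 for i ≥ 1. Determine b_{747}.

We have b_1 = 16, b_2 = 19, b_3 = 13, b_4 = 10, b_5 = 1, b_6 = 11, b_7 = 12, b_8 = 1, b_9 = 13, b_{10} = 14, b_{11} = 5, b_{12} = 19, b_{13} = 2, b_{14} = 21, b_{15} = 1, b_{16} = 0, b_{17} = 1, b_{18} = 1, b_{19} = 2, b_{20} = 3, b_{21} = 5, b_{22} = 8, b_{23} = 13, b_{24} = 21, b_{25} = 12, b_{26} = 11, b_{27} = 1, b_{28} = 12, b_{29} = 13, b_{30} = 3, b_{31} = 16, b_{32} = 19.
Since (b_{31}, b_{32}) = (b_1, b_2) = (16, 19) (two consecutive terms determine the rest), the sequence is periodic with period 30.
(747 - 1) mod 30 = 26, so b_{747} = b_{27} = 1.

1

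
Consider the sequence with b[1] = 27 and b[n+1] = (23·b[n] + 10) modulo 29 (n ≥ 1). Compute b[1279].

We have b[1] = 27,  b[2] = 22,  b[3] = 23,  b[4] = 17,  b[5] = 24,  b[6] = 11,  b[7] = 2,  b[8] = 27.
The sequence repeats with period 7.
(1279 - 1) mod 7 = 4, so b[1279] = b[5] = 24.

24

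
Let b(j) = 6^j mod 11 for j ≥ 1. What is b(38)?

4

b(1) = 6, b(2) = 3, b(3) = 7, b(4) = 9, b(5) = 10, b(6) = 5, b(7) = 8, b(8) = 4, b(9) = 2, b(10) = 1, b(11) = 6.
The sequence repeats with period 10.
So b(38) = b(1 + ((38-1) mod 10)) = b(8) = 4.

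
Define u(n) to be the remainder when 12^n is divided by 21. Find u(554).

18

Computing terms: u(1) = 12,  u(2) = 18,  u(3) = 6,  u(4) = 9,  u(5) = 3,  u(6) = 15,  u(7) = 12.
The sequence repeats with period 6.
(554 - 1) mod 6 = 1, so u(554) = u(2) = 18.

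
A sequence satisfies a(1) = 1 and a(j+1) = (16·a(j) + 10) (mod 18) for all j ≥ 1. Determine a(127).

10

Computing terms: a(1) = 1; a(2) = 8; a(3) = 12; a(4) = 4; a(5) = 2; a(6) = 6; a(7) = 16; a(8) = 14; a(9) = 0; a(10) = 10; a(11) = 8.
Since a(11) = a(2) = 8, the sequence is eventually periodic: after a pre-period of length 1 it cycles with period 9.
For j ≥ 2, a(j) depends only on (j - 2) mod 9. (127 - 2) mod 9 = 8, so a(127) = a(10) = 10.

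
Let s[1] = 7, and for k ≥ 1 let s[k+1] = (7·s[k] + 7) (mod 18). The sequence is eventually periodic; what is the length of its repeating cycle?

Computing terms: s[1] = 7, s[2] = 2, s[3] = 3, s[4] = 10, s[5] = 5, s[6] = 6, s[7] = 13, s[8] = 8, s[9] = 9, s[10] = 16, s[11] = 11, s[12] = 12, s[13] = 1, s[14] = 14, s[15] = 15, s[16] = 4, s[17] = 17, s[18] = 0, s[19] = 7.
Since s[19] = s[1] = 7, the sequence is periodic with period 18.

18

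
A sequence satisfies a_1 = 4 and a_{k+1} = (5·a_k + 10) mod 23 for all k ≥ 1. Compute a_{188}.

14

Computing terms: a_1 = 4,  a_2 = 7,  a_3 = 22,  a_4 = 5,  a_5 = 12,  a_6 = 1,  a_7 = 15,  a_8 = 16,  a_9 = 21,  a_{10} = 0,  a_{11} = 10,  a_{12} = 14,  a_{13} = 11,  a_{14} = 19,  a_{15} = 13,  a_{16} = 6,  a_{17} = 17,  a_{18} = 3,  a_{19} = 2,  a_{20} = 20,  a_{21} = 18,  a_{22} = 8,  a_{23} = 4.
The sequence repeats with period 22.
So a_{188} = a_{1 + ((188-1) mod 22)} = a_{12} = 14.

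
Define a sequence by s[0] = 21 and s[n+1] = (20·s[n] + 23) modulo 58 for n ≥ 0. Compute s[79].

Listing terms: s[0] = 21, s[1] = 37, s[2] = 9, s[3] = 29, s[4] = 23, s[5] = 19, s[6] = 55, s[7] = 21.
The sequence repeats with period 7.
So s[79] = s[0 + ((79-0) mod 7)] = s[2] = 9.

9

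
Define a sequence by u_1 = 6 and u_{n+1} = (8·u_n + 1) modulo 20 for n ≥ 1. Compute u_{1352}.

u_1 = 6,  u_2 = 9,  u_3 = 13,  u_4 = 5,  u_5 = 1,  u_6 = 9.
Since u_6 = u_2 = 9, the sequence is eventually periodic: after a pre-period of length 1 it cycles with period 4.
For n ≥ 2, u_n depends only on (n - 2) mod 4. (1352 - 2) mod 4 = 2, so u_{1352} = u_4 = 5.

5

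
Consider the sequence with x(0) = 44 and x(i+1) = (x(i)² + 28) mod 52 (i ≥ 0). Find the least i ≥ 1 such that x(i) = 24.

3

We have x(0) = 44, x(1) = 40, x(2) = 16, x(3) = 24, x(4) = 32, x(5) = 12, x(6) = 16.
Since x(6) = x(2) = 16, the sequence is eventually periodic: after a pre-period of length 2 it cycles with period 4.
The value 24 first appears (with i ≥ 1) at x(3).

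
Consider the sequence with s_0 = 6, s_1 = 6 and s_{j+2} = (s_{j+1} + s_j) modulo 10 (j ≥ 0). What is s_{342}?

2

s_0 = 6,  s_1 = 6,  s_2 = 2,  s_3 = 8,  s_4 = 0,  s_5 = 8,  s_6 = 8,  s_7 = 6,  s_8 = 4,  s_9 = 0,  s_{10} = 4,  s_{11} = 4,  s_{12} = 8,  s_{13} = 2,  s_{14} = 0,  s_{15} = 2,  s_{16} = 2,  s_{17} = 4,  s_{18} = 6,  s_{19} = 0,  s_{20} = 6,  s_{21} = 6.
Since (s_{20}, s_{21}) = (s_0, s_1) = (6, 6) (two consecutive terms determine the rest), the sequence is periodic with period 20.
So s_{342} = s_{0 + ((342-0) mod 20)} = s_2 = 2.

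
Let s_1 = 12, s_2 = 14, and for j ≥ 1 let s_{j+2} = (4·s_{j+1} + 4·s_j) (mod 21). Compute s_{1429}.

Computing terms: s_1 = 12, s_2 = 14, s_3 = 20, s_4 = 10, s_5 = 15, s_6 = 16, s_7 = 19, s_8 = 14, s_9 = 6, s_{10} = 17, s_{11} = 8, s_{12} = 16, s_{13} = 12, s_{14} = 7, s_{15} = 13, s_{16} = 17, s_{17} = 15, s_{18} = 2, s_{19} = 5, s_{20} = 7, s_{21} = 6, s_{22} = 10, s_{23} = 1, s_{24} = 2, s_{25} = 12, s_{26} = 14.
The sequence repeats with period 24.
So s_{1429} = s_{1 + ((1429-1) mod 24)} = s_{13} = 12.

12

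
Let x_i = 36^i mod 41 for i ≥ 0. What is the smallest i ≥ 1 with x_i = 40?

10

x_0 = 1; x_1 = 36; x_2 = 25; x_3 = 39; x_4 = 10; x_5 = 32; x_6 = 4; x_7 = 21; x_8 = 18; x_9 = 33; x_{10} = 40; x_{11} = 5; x_{12} = 16; x_{13} = 2; x_{14} = 31; x_{15} = 9; x_{16} = 37; x_{17} = 20; x_{18} = 23; x_{19} = 8; x_{20} = 1.
The sequence repeats with period 20.
The value 40 first appears (with i ≥ 1) at x_{10}.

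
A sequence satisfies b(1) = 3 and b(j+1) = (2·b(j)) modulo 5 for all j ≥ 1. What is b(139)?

2

We have b(1) = 3; b(2) = 1; b(3) = 2; b(4) = 4; b(5) = 3.
The sequence repeats with period 4.
(139 - 1) mod 4 = 2, so b(139) = b(3) = 2.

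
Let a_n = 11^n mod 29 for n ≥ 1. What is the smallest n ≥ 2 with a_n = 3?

17

We have a_1 = 11; a_2 = 5; a_3 = 26; a_4 = 25; a_5 = 14; a_6 = 9; a_7 = 12; a_8 = 16; a_9 = 2; a_{10} = 22; a_{11} = 10; a_{12} = 23; a_{13} = 21; a_{14} = 28; a_{15} = 18; a_{16} = 24; a_{17} = 3; a_{18} = 4; a_{19} = 15; a_{20} = 20; a_{21} = 17; a_{22} = 13; a_{23} = 27; a_{24} = 7; a_{25} = 19; a_{26} = 6; a_{27} = 8; a_{28} = 1; a_{29} = 11.
Since a_{29} = a_1 = 11, the sequence is periodic with period 28.
The value 3 first appears (with n ≥ 2) at a_{17}.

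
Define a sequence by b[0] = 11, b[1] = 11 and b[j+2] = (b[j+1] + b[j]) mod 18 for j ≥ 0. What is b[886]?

We have b[0] = 11, b[1] = 11, b[2] = 4, b[3] = 15, b[4] = 1, b[5] = 16, b[6] = 17, b[7] = 15, b[8] = 14, b[9] = 11, b[10] = 7, b[11] = 0, b[12] = 7, b[13] = 7, b[14] = 14, b[15] = 3, b[16] = 17, b[17] = 2, b[18] = 1, b[19] = 3, b[20] = 4, b[21] = 7, b[22] = 11, b[23] = 0, b[24] = 11, b[25] = 11.
Since (b[24], b[25]) = (b[0], b[1]) = (11, 11) (two consecutive terms determine the rest), the sequence is periodic with period 24.
(886 - 0) mod 24 = 22, so b[886] = b[22] = 11.

11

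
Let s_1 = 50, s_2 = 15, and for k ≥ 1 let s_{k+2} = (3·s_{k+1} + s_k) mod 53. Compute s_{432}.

Computing terms: s_1 = 50, s_2 = 15, s_3 = 42, s_4 = 35, s_5 = 41, s_6 = 52, s_7 = 38, s_8 = 7, s_9 = 6, s_{10} = 25, s_{11} = 28, s_{12} = 3, s_{13} = 37, s_{14} = 8, s_{15} = 8, s_{16} = 32, s_{17} = 51, s_{18} = 26, s_{19} = 23, s_{20} = 42, s_{21} = 43, s_{22} = 12, s_{23} = 26, s_{24} = 37, s_{25} = 31, s_{26} = 24, s_{27} = 50, s_{28} = 15.
The sequence repeats with period 26.
So s_{432} = s_{1 + ((432-1) mod 26)} = s_{16} = 32.

32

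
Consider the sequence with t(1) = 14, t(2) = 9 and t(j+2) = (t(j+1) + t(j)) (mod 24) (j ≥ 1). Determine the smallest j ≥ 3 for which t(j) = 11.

9

Listing terms: t(1) = 14, t(2) = 9, t(3) = 23, t(4) = 8, t(5) = 7, t(6) = 15, t(7) = 22, t(8) = 13, t(9) = 11, t(10) = 0, t(11) = 11, t(12) = 11, t(13) = 22, t(14) = 9, t(15) = 7, t(16) = 16, t(17) = 23, t(18) = 15, t(19) = 14, t(20) = 5, t(21) = 19, t(22) = 0, t(23) = 19, t(24) = 19, t(25) = 14, t(26) = 9.
Since (t(25), t(26)) = (t(1), t(2)) = (14, 9) (two consecutive terms determine the rest), the sequence is periodic with period 24.
The value 11 first appears (with j ≥ 3) at t(9).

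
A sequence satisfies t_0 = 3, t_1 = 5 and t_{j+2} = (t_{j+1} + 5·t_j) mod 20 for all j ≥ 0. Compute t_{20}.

0

We have t_0 = 3; t_1 = 5; t_2 = 0; t_3 = 5; t_4 = 5; t_5 = 10; t_6 = 15; t_7 = 5; t_8 = 0.
Since (t_7, t_8) = (t_1, t_2) = (5, 0) (two consecutive terms determine the rest), the sequence is eventually periodic: after a pre-period of length 1 it cycles with period 6.
For j ≥ 1, t_j depends only on (j - 1) mod 6. (20 - 1) mod 6 = 1, so t_{20} = t_2 = 0.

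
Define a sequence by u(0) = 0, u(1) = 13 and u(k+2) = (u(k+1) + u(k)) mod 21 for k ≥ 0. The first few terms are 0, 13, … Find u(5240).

0

We have u(0) = 0; u(1) = 13; u(2) = 13; u(3) = 5; u(4) = 18; u(5) = 2; u(6) = 20; u(7) = 1; u(8) = 0; u(9) = 1; u(10) = 1; u(11) = 2; u(12) = 3; u(13) = 5; u(14) = 8; u(15) = 13; u(16) = 0; u(17) = 13.
The sequence repeats with period 16.
So u(5240) = u(0 + ((5240-0) mod 16)) = u(8) = 0.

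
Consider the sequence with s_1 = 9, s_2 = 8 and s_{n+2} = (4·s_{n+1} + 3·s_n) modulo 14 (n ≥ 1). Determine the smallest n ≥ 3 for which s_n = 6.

6

Listing terms: s_1 = 9; s_2 = 8; s_3 = 3; s_4 = 8; s_5 = 13; s_6 = 6; s_7 = 7; s_8 = 4; s_9 = 9; s_{10} = 6; s_{11} = 9; s_{12} = 12; s_{13} = 5; s_{14} = 0; s_{15} = 1; s_{16} = 4; s_{17} = 5; s_{18} = 4; s_{19} = 3; s_{20} = 10; s_{21} = 7; s_{22} = 2; s_{23} = 1; s_{24} = 10; s_{25} = 1; s_{26} = 6; s_{27} = 13; s_{28} = 0; s_{29} = 11; s_{30} = 2; s_{31} = 13; s_{32} = 2; s_{33} = 5; s_{34} = 12; s_{35} = 7; s_{36} = 8; s_{37} = 11; s_{38} = 12; s_{39} = 11; s_{40} = 10; s_{41} = 3; s_{42} = 0; s_{43} = 9; s_{44} = 8.
The sequence repeats with period 42.
The value 6 first appears (with n ≥ 3) at s_6.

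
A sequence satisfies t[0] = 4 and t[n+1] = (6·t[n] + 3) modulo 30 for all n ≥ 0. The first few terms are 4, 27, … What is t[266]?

t[0] = 4, t[1] = 27, t[2] = 15, t[3] = 3, t[4] = 21, t[5] = 9, t[6] = 27.
Since t[6] = t[1] = 27, the sequence is eventually periodic: after a pre-period of length 1 it cycles with period 5.
For n ≥ 1, t[n] depends only on (n - 1) mod 5. (266 - 1) mod 5 = 0, so t[266] = t[1] = 27.

27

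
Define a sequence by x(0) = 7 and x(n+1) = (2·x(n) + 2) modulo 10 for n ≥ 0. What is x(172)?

x(0) = 7,  x(1) = 6,  x(2) = 4,  x(3) = 0,  x(4) = 2,  x(5) = 6.
Since x(5) = x(1) = 6, the sequence is eventually periodic: after a pre-period of length 1 it cycles with period 4.
For n ≥ 1, x(n) depends only on (n - 1) mod 4. (172 - 1) mod 4 = 3, so x(172) = x(4) = 2.

2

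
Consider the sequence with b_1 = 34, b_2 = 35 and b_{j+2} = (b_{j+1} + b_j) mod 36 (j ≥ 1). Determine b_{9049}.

34

We have b_1 = 34; b_2 = 35; b_3 = 33; b_4 = 32; b_5 = 29; b_6 = 25; b_7 = 18; b_8 = 7; b_9 = 25; b_{10} = 32; b_{11} = 21; b_{12} = 17; b_{13} = 2; b_{14} = 19; b_{15} = 21; b_{16} = 4; b_{17} = 25; b_{18} = 29; b_{19} = 18; b_{20} = 11; b_{21} = 29; b_{22} = 4; b_{23} = 33; b_{24} = 1; b_{25} = 34; b_{26} = 35.
The sequence repeats with period 24.
So b_{9049} = b_{1 + ((9049-1) mod 24)} = b_1 = 34.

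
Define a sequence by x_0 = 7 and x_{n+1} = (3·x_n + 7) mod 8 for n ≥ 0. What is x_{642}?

3

Computing terms: x_0 = 7,  x_1 = 4,  x_2 = 3,  x_3 = 0,  x_4 = 7.
The sequence repeats with period 4.
So x_{642} = x_{0 + ((642-0) mod 4)} = x_2 = 3.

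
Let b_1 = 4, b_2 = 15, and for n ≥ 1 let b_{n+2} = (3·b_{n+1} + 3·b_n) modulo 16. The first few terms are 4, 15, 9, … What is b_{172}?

8

Listing terms: b_1 = 4,  b_2 = 15,  b_3 = 9,  b_4 = 8,  b_5 = 3,  b_6 = 1,  b_7 = 12,  b_8 = 7,  b_9 = 9,  b_{10} = 0,  b_{11} = 11,  b_{12} = 1,  b_{13} = 4,  b_{14} = 15.
Since (b_{13}, b_{14}) = (b_1, b_2) = (4, 15) (two consecutive terms determine the rest), the sequence is periodic with period 12.
(172 - 1) mod 12 = 3, so b_{172} = b_4 = 8.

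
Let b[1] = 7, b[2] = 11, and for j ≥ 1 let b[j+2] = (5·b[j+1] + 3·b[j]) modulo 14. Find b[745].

7

We have b[1] = 7,  b[2] = 11,  b[3] = 6,  b[4] = 7,  b[5] = 11.
Since (b[4], b[5]) = (b[1], b[2]) = (7, 11) (two consecutive terms determine the rest), the sequence is periodic with period 3.
So b[745] = b[1 + ((745-1) mod 3)] = b[1] = 7.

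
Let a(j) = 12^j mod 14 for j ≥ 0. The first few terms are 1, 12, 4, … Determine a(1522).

We have a(0) = 1; a(1) = 12; a(2) = 4; a(3) = 6; a(4) = 2; a(5) = 10; a(6) = 8; a(7) = 12.
Since a(7) = a(1) = 12, the sequence is eventually periodic: after a pre-period of length 1 it cycles with period 6.
For j ≥ 1, a(j) depends only on (j - 1) mod 6. (1522 - 1) mod 6 = 3, so a(1522) = a(4) = 2.

2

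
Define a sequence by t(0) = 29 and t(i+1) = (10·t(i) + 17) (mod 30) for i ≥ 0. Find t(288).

Computing terms: t(0) = 29; t(1) = 7; t(2) = 27; t(3) = 17; t(4) = 7.
Since t(4) = t(1) = 7, the sequence is eventually periodic: after a pre-period of length 1 it cycles with period 3.
For i ≥ 1, t(i) depends only on (i - 1) mod 3. (288 - 1) mod 3 = 2, so t(288) = t(3) = 17.

17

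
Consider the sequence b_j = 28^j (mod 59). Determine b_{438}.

4

We have b_1 = 28; b_2 = 17; b_3 = 4; b_4 = 53; b_5 = 9; b_6 = 16; b_7 = 35; b_8 = 36; b_9 = 5; b_{10} = 22; b_{11} = 26; b_{12} = 20; b_{13} = 29; b_{14} = 45; b_{15} = 21; b_{16} = 57; b_{17} = 3; b_{18} = 25; b_{19} = 51; b_{20} = 12; b_{21} = 41; b_{22} = 27; b_{23} = 48; b_{24} = 46; b_{25} = 49; b_{26} = 15; b_{27} = 7; b_{28} = 19; b_{29} = 1; b_{30} = 28.
The sequence repeats with period 29.
(438 - 1) mod 29 = 2, so b_{438} = b_3 = 4.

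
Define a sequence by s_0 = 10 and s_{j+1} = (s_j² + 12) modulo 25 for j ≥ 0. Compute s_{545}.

s_0 = 10,  s_1 = 12,  s_2 = 6,  s_3 = 23,  s_4 = 16,  s_5 = 18,  s_6 = 11,  s_7 = 8,  s_8 = 1,  s_9 = 13,  s_{10} = 6.
Since s_{10} = s_2 = 6, the sequence is eventually periodic: after a pre-period of length 2 it cycles with period 8.
For j ≥ 2, s_j depends only on (j - 2) mod 8. (545 - 2) mod 8 = 7, so s_{545} = s_9 = 13.

13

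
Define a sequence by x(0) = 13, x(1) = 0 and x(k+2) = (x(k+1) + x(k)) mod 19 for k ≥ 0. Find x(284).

8

Computing terms: x(0) = 13; x(1) = 0; x(2) = 13; x(3) = 13; x(4) = 7; x(5) = 1; x(6) = 8; x(7) = 9; x(8) = 17; x(9) = 7; x(10) = 5; x(11) = 12; x(12) = 17; x(13) = 10; x(14) = 8; x(15) = 18; x(16) = 7; x(17) = 6; x(18) = 13; x(19) = 0.
The sequence repeats with period 18.
(284 - 0) mod 18 = 14, so x(284) = x(14) = 8.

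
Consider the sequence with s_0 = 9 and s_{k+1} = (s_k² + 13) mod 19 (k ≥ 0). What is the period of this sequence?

Listing terms: s_0 = 9,  s_1 = 18,  s_2 = 14,  s_3 = 0,  s_4 = 13,  s_5 = 11,  s_6 = 1,  s_7 = 14.
Since s_7 = s_2 = 14, the sequence is eventually periodic: after a pre-period of length 2 it cycles with period 5.

5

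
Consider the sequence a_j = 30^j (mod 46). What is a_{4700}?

a_1 = 30, a_2 = 26, a_3 = 44, a_4 = 32, a_5 = 40, a_6 = 4, a_7 = 28, a_8 = 12, a_9 = 38, a_{10} = 36, a_{11} = 22, a_{12} = 16, a_{13} = 20, a_{14} = 2, a_{15} = 14, a_{16} = 6, a_{17} = 42, a_{18} = 18, a_{19} = 34, a_{20} = 8, a_{21} = 10, a_{22} = 24, a_{23} = 30.
Since a_{23} = a_1 = 30, the sequence is periodic with period 22.
So a_{4700} = a_{1 + ((4700-1) mod 22)} = a_{14} = 2.

2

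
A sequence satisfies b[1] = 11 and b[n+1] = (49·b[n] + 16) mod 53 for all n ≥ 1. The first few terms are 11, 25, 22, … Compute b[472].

We have b[1] = 11, b[2] = 25, b[3] = 22, b[4] = 34, b[5] = 39, b[6] = 19, b[7] = 46, b[8] = 44, b[9] = 52, b[10] = 20, b[11] = 42, b[12] = 7, b[13] = 41, b[14] = 11.
The sequence repeats with period 13.
(472 - 1) mod 13 = 3, so b[472] = b[4] = 34.

34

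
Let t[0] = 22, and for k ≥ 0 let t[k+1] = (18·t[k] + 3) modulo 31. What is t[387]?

4

We have t[0] = 22; t[1] = 27; t[2] = 24; t[3] = 1; t[4] = 21; t[5] = 9; t[6] = 10; t[7] = 28; t[8] = 11; t[9] = 15; t[10] = 25; t[11] = 19; t[12] = 4; t[13] = 13; t[14] = 20; t[15] = 22.
The sequence repeats with period 15.
So t[387] = t[0 + ((387-0) mod 15)] = t[12] = 4.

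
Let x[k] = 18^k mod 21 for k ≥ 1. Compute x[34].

We have x[1] = 18,  x[2] = 9,  x[3] = 15,  x[4] = 18.
The sequence repeats with period 3.
(34 - 1) mod 3 = 0, so x[34] = x[1] = 18.

18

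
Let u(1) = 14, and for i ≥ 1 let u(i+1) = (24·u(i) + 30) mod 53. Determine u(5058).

u(1) = 14,  u(2) = 48,  u(3) = 16,  u(4) = 43,  u(5) = 2,  u(6) = 25,  u(7) = 47,  u(8) = 45,  u(9) = 50,  u(10) = 11,  u(11) = 29,  u(12) = 37,  u(13) = 17,  u(14) = 14.
The sequence repeats with period 13.
So u(5058) = u(1 + ((5058-1) mod 13)) = u(1) = 14.

14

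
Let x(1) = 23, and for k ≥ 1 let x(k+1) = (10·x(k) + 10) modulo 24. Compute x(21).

Listing terms: x(1) = 23; x(2) = 0; x(3) = 10; x(4) = 14; x(5) = 6; x(6) = 22; x(7) = 14.
Since x(7) = x(4) = 14, the sequence is eventually periodic: after a pre-period of length 3 it cycles with period 3.
For k ≥ 4, x(k) depends only on (k - 4) mod 3. (21 - 4) mod 3 = 2, so x(21) = x(6) = 22.

22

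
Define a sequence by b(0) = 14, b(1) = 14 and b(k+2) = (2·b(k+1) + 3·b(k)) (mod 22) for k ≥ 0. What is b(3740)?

Listing terms: b(0) = 14,  b(1) = 14,  b(2) = 4,  b(3) = 6,  b(4) = 2,  b(5) = 0,  b(6) = 6,  b(7) = 12,  b(8) = 20,  b(9) = 10,  b(10) = 14,  b(11) = 14.
The sequence repeats with period 10.
(3740 - 0) mod 10 = 0, so b(3740) = b(0) = 14.

14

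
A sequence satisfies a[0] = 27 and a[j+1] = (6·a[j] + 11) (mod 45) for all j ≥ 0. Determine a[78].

5

a[0] = 27; a[1] = 38; a[2] = 14; a[3] = 5; a[4] = 41; a[5] = 32; a[6] = 23; a[7] = 14.
Since a[7] = a[2] = 14, the sequence is eventually periodic: after a pre-period of length 2 it cycles with period 5.
For j ≥ 2, a[j] depends only on (j - 2) mod 5. (78 - 2) mod 5 = 1, so a[78] = a[3] = 5.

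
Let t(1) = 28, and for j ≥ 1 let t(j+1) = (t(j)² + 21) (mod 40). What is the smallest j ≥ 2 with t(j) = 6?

t(1) = 28, t(2) = 5, t(3) = 6, t(4) = 17, t(5) = 30, t(6) = 1, t(7) = 22, t(8) = 25, t(9) = 6.
Since t(9) = t(3) = 6, the sequence is eventually periodic: after a pre-period of length 2 it cycles with period 6.
The value 6 first appears (with j ≥ 2) at t(3).

3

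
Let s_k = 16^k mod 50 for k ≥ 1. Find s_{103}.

Listing terms: s_1 = 16, s_2 = 6, s_3 = 46, s_4 = 36, s_5 = 26, s_6 = 16.
Since s_6 = s_1 = 16, the sequence is periodic with period 5.
(103 - 1) mod 5 = 2, so s_{103} = s_3 = 46.

46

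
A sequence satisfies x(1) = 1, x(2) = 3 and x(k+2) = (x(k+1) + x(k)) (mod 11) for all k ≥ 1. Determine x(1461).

Listing terms: x(1) = 1, x(2) = 3, x(3) = 4, x(4) = 7, x(5) = 0, x(6) = 7, x(7) = 7, x(8) = 3, x(9) = 10, x(10) = 2, x(11) = 1, x(12) = 3.
The sequence repeats with period 10.
(1461 - 1) mod 10 = 0, so x(1461) = x(1) = 1.

1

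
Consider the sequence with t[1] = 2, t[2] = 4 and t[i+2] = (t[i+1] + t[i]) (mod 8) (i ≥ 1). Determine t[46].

Listing terms: t[1] = 2,  t[2] = 4,  t[3] = 6,  t[4] = 2,  t[5] = 0,  t[6] = 2,  t[7] = 2,  t[8] = 4.
The sequence repeats with period 6.
(46 - 1) mod 6 = 3, so t[46] = t[4] = 2.

2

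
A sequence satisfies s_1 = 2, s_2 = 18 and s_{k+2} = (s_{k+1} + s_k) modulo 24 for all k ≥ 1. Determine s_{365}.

10

Computing terms: s_1 = 2,  s_2 = 18,  s_3 = 20,  s_4 = 14,  s_5 = 10,  s_6 = 0,  s_7 = 10,  s_8 = 10,  s_9 = 20,  s_{10} = 6,  s_{11} = 2,  s_{12} = 8,  s_{13} = 10,  s_{14} = 18,  s_{15} = 4,  s_{16} = 22,  s_{17} = 2,  s_{18} = 0,  s_{19} = 2,  s_{20} = 2,  s_{21} = 4,  s_{22} = 6,  s_{23} = 10,  s_{24} = 16,  s_{25} = 2,  s_{26} = 18.
Since (s_{25}, s_{26}) = (s_1, s_2) = (2, 18) (two consecutive terms determine the rest), the sequence is periodic with period 24.
So s_{365} = s_{1 + ((365-1) mod 24)} = s_5 = 10.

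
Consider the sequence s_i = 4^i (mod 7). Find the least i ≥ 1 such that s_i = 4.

1

Listing terms: s_0 = 1,  s_1 = 4,  s_2 = 2,  s_3 = 1.
The sequence repeats with period 3.
The value 4 first appears (with i ≥ 1) at s_1.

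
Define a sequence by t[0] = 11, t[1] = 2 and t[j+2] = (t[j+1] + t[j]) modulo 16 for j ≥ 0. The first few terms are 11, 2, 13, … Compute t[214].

4

We have t[0] = 11,  t[1] = 2,  t[2] = 13,  t[3] = 15,  t[4] = 12,  t[5] = 11,  t[6] = 7,  t[7] = 2,  t[8] = 9,  t[9] = 11,  t[10] = 4,  t[11] = 15,  t[12] = 3,  t[13] = 2,  t[14] = 5,  t[15] = 7,  t[16] = 12,  t[17] = 3,  t[18] = 15,  t[19] = 2,  t[20] = 1,  t[21] = 3,  t[22] = 4,  t[23] = 7,  t[24] = 11,  t[25] = 2.
Since (t[24], t[25]) = (t[0], t[1]) = (11, 2) (two consecutive terms determine the rest), the sequence is periodic with period 24.
(214 - 0) mod 24 = 22, so t[214] = t[22] = 4.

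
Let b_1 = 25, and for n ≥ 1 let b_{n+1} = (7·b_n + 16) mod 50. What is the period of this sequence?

4

Listing terms: b_1 = 25,  b_2 = 41,  b_3 = 3,  b_4 = 37,  b_5 = 25.
The sequence repeats with period 4.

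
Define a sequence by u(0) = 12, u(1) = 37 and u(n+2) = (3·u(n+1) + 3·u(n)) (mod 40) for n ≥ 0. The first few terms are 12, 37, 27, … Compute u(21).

u(0) = 12,  u(1) = 37,  u(2) = 27,  u(3) = 32,  u(4) = 17,  u(5) = 27,  u(6) = 12,  u(7) = 37.
Since (u(6), u(7)) = (u(0), u(1)) = (12, 37) (two consecutive terms determine the rest), the sequence is periodic with period 6.
So u(21) = u(0 + ((21-0) mod 6)) = u(3) = 32.

32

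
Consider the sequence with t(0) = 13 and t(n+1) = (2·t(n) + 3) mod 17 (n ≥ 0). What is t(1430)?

Computing terms: t(0) = 13; t(1) = 12; t(2) = 10; t(3) = 6; t(4) = 15; t(5) = 16; t(6) = 1; t(7) = 5; t(8) = 13.
The sequence repeats with period 8.
So t(1430) = t(0 + ((1430-0) mod 8)) = t(6) = 1.

1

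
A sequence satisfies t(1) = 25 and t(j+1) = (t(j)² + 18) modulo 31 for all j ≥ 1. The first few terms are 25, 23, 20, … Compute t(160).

Listing terms: t(1) = 25,  t(2) = 23,  t(3) = 20,  t(4) = 15,  t(5) = 26,  t(6) = 12,  t(7) = 7,  t(8) = 5,  t(9) = 12.
Since t(9) = t(6) = 12, the sequence is eventually periodic: after a pre-period of length 5 it cycles with period 3.
For j ≥ 6, t(j) depends only on (j - 6) mod 3. (160 - 6) mod 3 = 1, so t(160) = t(7) = 7.

7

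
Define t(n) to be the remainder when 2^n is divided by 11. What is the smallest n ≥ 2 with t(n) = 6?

Computing terms: t(1) = 2; t(2) = 4; t(3) = 8; t(4) = 5; t(5) = 10; t(6) = 9; t(7) = 7; t(8) = 3; t(9) = 6; t(10) = 1; t(11) = 2.
The sequence repeats with period 10.
The value 6 first appears (with n ≥ 2) at t(9).

9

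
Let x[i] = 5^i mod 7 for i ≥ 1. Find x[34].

Listing terms: x[1] = 5; x[2] = 4; x[3] = 6; x[4] = 2; x[5] = 3; x[6] = 1; x[7] = 5.
Since x[7] = x[1] = 5, the sequence is periodic with period 6.
(34 - 1) mod 6 = 3, so x[34] = x[4] = 2.

2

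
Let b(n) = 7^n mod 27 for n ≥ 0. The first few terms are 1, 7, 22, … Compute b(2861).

We have b(0) = 1,  b(1) = 7,  b(2) = 22,  b(3) = 19,  b(4) = 25,  b(5) = 13,  b(6) = 10,  b(7) = 16,  b(8) = 4,  b(9) = 1.
The sequence repeats with period 9.
(2861 - 0) mod 9 = 8, so b(2861) = b(8) = 4.

4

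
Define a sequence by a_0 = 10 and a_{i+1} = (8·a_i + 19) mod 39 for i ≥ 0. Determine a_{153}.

21

We have a_0 = 10, a_1 = 21, a_2 = 31, a_3 = 33, a_4 = 10.
The sequence repeats with period 4.
So a_{153} = a_{0 + ((153-0) mod 4)} = a_1 = 21.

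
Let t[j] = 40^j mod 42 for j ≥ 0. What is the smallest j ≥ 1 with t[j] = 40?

1

t[0] = 1,  t[1] = 40,  t[2] = 4,  t[3] = 34,  t[4] = 16,  t[5] = 10,  t[6] = 22,  t[7] = 40.
Since t[7] = t[1] = 40, the sequence is eventually periodic: after a pre-period of length 1 it cycles with period 6.
The value 40 first appears (with j ≥ 1) at t[1].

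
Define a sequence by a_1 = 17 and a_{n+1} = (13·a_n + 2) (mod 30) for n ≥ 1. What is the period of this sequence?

12

Listing terms: a_1 = 17,  a_2 = 13,  a_3 = 21,  a_4 = 5,  a_5 = 7,  a_6 = 3,  a_7 = 11,  a_8 = 25,  a_9 = 27,  a_{10} = 23,  a_{11} = 1,  a_{12} = 15,  a_{13} = 17.
Since a_{13} = a_1 = 17, the sequence is periodic with period 12.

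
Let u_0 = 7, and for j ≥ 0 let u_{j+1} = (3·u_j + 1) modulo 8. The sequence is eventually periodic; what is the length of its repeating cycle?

u_0 = 7, u_1 = 6, u_2 = 3, u_3 = 2, u_4 = 7.
Since u_4 = u_0 = 7, the sequence is periodic with period 4.

4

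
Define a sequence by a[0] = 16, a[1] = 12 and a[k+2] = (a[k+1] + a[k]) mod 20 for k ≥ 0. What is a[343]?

Computing terms: a[0] = 16; a[1] = 12; a[2] = 8; a[3] = 0; a[4] = 8; a[5] = 8; a[6] = 16; a[7] = 4; a[8] = 0; a[9] = 4; a[10] = 4; a[11] = 8; a[12] = 12; a[13] = 0; a[14] = 12; a[15] = 12; a[16] = 4; a[17] = 16; a[18] = 0; a[19] = 16; a[20] = 16; a[21] = 12.
The sequence repeats with period 20.
So a[343] = a[0 + ((343-0) mod 20)] = a[3] = 0.

0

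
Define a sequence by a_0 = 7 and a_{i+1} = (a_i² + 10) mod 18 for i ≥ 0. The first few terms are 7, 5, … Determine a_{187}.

a_0 = 7,  a_1 = 5,  a_2 = 17,  a_3 = 11,  a_4 = 5.
Since a_4 = a_1 = 5, the sequence is eventually periodic: after a pre-period of length 1 it cycles with period 3.
For i ≥ 1, a_i depends only on (i - 1) mod 3. (187 - 1) mod 3 = 0, so a_{187} = a_1 = 5.

5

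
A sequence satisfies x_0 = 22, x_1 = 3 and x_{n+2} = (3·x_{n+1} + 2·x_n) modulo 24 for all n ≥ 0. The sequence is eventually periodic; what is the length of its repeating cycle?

4

Listing terms: x_0 = 22,  x_1 = 3,  x_2 = 5,  x_3 = 21,  x_4 = 1,  x_5 = 21,  x_6 = 17,  x_7 = 21,  x_8 = 1.
Since (x_7, x_8) = (x_3, x_4) = (21, 1) (two consecutive terms determine the rest), the sequence is eventually periodic: after a pre-period of length 3 it cycles with period 4.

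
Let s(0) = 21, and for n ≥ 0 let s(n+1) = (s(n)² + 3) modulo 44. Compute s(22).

15

Listing terms: s(0) = 21, s(1) = 4, s(2) = 19, s(3) = 12, s(4) = 15, s(5) = 8, s(6) = 23, s(7) = 4.
Since s(7) = s(1) = 4, the sequence is eventually periodic: after a pre-period of length 1 it cycles with period 6.
For n ≥ 1, s(n) depends only on (n - 1) mod 6. (22 - 1) mod 6 = 3, so s(22) = s(4) = 15.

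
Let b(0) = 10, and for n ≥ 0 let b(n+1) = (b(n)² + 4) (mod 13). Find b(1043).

5

Computing terms: b(0) = 10,  b(1) = 0,  b(2) = 4,  b(3) = 7,  b(4) = 1,  b(5) = 5,  b(6) = 3,  b(7) = 0.
Since b(7) = b(1) = 0, the sequence is eventually periodic: after a pre-period of length 1 it cycles with period 6.
For n ≥ 1, b(n) depends only on (n - 1) mod 6. (1043 - 1) mod 6 = 4, so b(1043) = b(5) = 5.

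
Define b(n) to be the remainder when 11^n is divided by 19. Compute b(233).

We have b(0) = 1,  b(1) = 11,  b(2) = 7,  b(3) = 1.
Since b(3) = b(0) = 1, the sequence is periodic with period 3.
(233 - 0) mod 3 = 2, so b(233) = b(2) = 7.

7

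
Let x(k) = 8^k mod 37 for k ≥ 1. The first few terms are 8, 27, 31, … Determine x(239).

14

Computing terms: x(1) = 8, x(2) = 27, x(3) = 31, x(4) = 26, x(5) = 23, x(6) = 36, x(7) = 29, x(8) = 10, x(9) = 6, x(10) = 11, x(11) = 14, x(12) = 1, x(13) = 8.
Since x(13) = x(1) = 8, the sequence is periodic with period 12.
(239 - 1) mod 12 = 10, so x(239) = x(11) = 14.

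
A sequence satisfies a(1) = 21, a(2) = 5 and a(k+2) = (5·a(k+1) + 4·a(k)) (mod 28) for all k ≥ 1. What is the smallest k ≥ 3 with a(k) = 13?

We have a(1) = 21; a(2) = 5; a(3) = 25; a(4) = 5; a(5) = 13; a(6) = 1; a(7) = 1; a(8) = 9; a(9) = 21; a(10) = 1; a(11) = 5; a(12) = 1; a(13) = 25; a(14) = 17; a(15) = 17; a(16) = 13; a(17) = 21; a(18) = 17; a(19) = 1; a(20) = 17; a(21) = 5; a(22) = 9; a(23) = 9; a(24) = 25; a(25) = 21; a(26) = 9; a(27) = 17; a(28) = 9; a(29) = 1; a(30) = 13; a(31) = 13; a(32) = 5; a(33) = 21; a(34) = 13; a(35) = 9; a(36) = 13; a(37) = 17; a(38) = 25; a(39) = 25; a(40) = 1; a(41) = 21; a(42) = 25; a(43) = 13; a(44) = 25; a(45) = 9; a(46) = 5; a(47) = 5; a(48) = 17; a(49) = 21; a(50) = 5.
Since (a(49), a(50)) = (a(1), a(2)) = (21, 5) (two consecutive terms determine the rest), the sequence is periodic with period 48.
The value 13 first appears (with k ≥ 3) at a(5).

5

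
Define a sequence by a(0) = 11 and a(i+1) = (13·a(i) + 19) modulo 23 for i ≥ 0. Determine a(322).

Computing terms: a(0) = 11,  a(1) = 1,  a(2) = 9,  a(3) = 21,  a(4) = 16,  a(5) = 20,  a(6) = 3,  a(7) = 12,  a(8) = 14,  a(9) = 17,  a(10) = 10,  a(11) = 11.
Since a(11) = a(0) = 11, the sequence is periodic with period 11.
So a(322) = a(0 + ((322-0) mod 11)) = a(3) = 21.

21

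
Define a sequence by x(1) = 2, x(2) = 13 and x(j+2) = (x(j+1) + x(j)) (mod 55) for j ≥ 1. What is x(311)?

x(1) = 2,  x(2) = 13,  x(3) = 15,  x(4) = 28,  x(5) = 43,  x(6) = 16,  x(7) = 4,  x(8) = 20,  x(9) = 24,  x(10) = 44,  x(11) = 13,  x(12) = 2,  x(13) = 15,  x(14) = 17,  x(15) = 32,  x(16) = 49,  x(17) = 26,  x(18) = 20,  x(19) = 46,  x(20) = 11,  x(21) = 2,  x(22) = 13.
Since (x(21), x(22)) = (x(1), x(2)) = (2, 13) (two consecutive terms determine the rest), the sequence is periodic with period 20.
So x(311) = x(1 + ((311-1) mod 20)) = x(11) = 13.

13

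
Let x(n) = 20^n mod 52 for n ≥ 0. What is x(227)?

We have x(0) = 1,  x(1) = 20,  x(2) = 36,  x(3) = 44,  x(4) = 48,  x(5) = 24,  x(6) = 12,  x(7) = 32,  x(8) = 16,  x(9) = 8,  x(10) = 4,  x(11) = 28,  x(12) = 40,  x(13) = 20.
Since x(13) = x(1) = 20, the sequence is eventually periodic: after a pre-period of length 1 it cycles with period 12.
For n ≥ 1, x(n) depends only on (n - 1) mod 12. (227 - 1) mod 12 = 10, so x(227) = x(11) = 28.

28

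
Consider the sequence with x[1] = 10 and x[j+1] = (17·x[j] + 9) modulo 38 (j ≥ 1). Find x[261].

28

We have x[1] = 10,  x[2] = 27,  x[3] = 12,  x[4] = 23,  x[5] = 20,  x[6] = 7,  x[7] = 14,  x[8] = 19,  x[9] = 28,  x[10] = 29,  x[11] = 8,  x[12] = 31,  x[13] = 4,  x[14] = 1,  x[15] = 26,  x[16] = 33,  x[17] = 0,  x[18] = 9,  x[19] = 10.
Since x[19] = x[1] = 10, the sequence is periodic with period 18.
So x[261] = x[1 + ((261-1) mod 18)] = x[9] = 28.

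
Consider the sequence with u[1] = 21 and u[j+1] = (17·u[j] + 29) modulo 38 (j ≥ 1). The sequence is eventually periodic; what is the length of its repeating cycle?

We have u[1] = 21; u[2] = 6; u[3] = 17; u[4] = 14; u[5] = 1; u[6] = 8; u[7] = 13; u[8] = 22; u[9] = 23; u[10] = 2; u[11] = 25; u[12] = 36; u[13] = 33; u[14] = 20; u[15] = 27; u[16] = 32; u[17] = 3; u[18] = 4; u[19] = 21.
Since u[19] = u[1] = 21, the sequence is periodic with period 18.

18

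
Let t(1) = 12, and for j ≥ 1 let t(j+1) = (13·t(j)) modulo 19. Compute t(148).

Computing terms: t(1) = 12,  t(2) = 4,  t(3) = 14,  t(4) = 11,  t(5) = 10,  t(6) = 16,  t(7) = 18,  t(8) = 6,  t(9) = 2,  t(10) = 7,  t(11) = 15,  t(12) = 5,  t(13) = 8,  t(14) = 9,  t(15) = 3,  t(16) = 1,  t(17) = 13,  t(18) = 17,  t(19) = 12.
The sequence repeats with period 18.
(148 - 1) mod 18 = 3, so t(148) = t(4) = 11.

11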